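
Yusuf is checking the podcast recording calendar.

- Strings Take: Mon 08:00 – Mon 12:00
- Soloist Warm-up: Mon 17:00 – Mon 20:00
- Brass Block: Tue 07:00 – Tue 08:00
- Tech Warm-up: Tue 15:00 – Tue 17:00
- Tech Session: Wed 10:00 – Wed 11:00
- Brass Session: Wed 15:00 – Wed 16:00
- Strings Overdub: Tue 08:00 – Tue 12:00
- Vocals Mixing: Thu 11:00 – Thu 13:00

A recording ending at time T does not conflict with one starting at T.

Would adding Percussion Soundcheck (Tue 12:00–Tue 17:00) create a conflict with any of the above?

Strings Take: ends Mon 12:00 at or before Percussion Soundcheck starts Tue 12:00 → clear.
Soloist Warm-up: ends Mon 20:00 at or before Percussion Soundcheck starts Tue 12:00 → clear.
Brass Block: ends Tue 08:00 at or before Percussion Soundcheck starts Tue 12:00 → clear.
Strings Overdub: ends Tue 12:00 at or before Percussion Soundcheck starts Tue 12:00 → clear.
Tech Warm-up: starts Tue 15:00 before Percussion Soundcheck ends Tue 17:00, and ends Tue 17:00 after Percussion Soundcheck starts Tue 12:00 → overlap.
Tech Session: starts Wed 10:00 at or after Percussion Soundcheck ends Tue 17:00 → clear.
Brass Session: starts Wed 15:00 at or after Percussion Soundcheck ends Tue 17:00 → clear.
Vocals Mixing: starts Thu 11:00 at or after Percussion Soundcheck ends Tue 17:00 → clear.
Percussion Soundcheck overlaps Tech Warm-up.

Yes — it overlaps Tech Warm-up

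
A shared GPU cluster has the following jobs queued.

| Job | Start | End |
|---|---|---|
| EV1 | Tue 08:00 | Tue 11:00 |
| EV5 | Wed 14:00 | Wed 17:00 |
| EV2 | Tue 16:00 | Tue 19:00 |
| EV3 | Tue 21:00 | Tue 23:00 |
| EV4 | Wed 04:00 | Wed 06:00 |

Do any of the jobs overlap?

Check each pair: they overlap iff neither finishes before the other starts.
Sorted by start: EV1, EV2, EV3, EV4, EV5.
EV2 starts after EV1 ends, so EV1 has no further overlaps.
EV3 starts after EV2 ends, so EV2 has no further overlaps.
EV4 starts after EV3 ends, so EV3 has no further overlaps.
EV5 starts after EV4 ends.
Every pair is clear; the schedule has no overlaps.

No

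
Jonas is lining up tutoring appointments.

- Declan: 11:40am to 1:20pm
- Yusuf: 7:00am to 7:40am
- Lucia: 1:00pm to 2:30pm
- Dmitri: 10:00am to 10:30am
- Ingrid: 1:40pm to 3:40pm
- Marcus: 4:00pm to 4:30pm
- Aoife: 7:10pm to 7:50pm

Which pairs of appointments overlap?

Declan & Lucia, Ingrid & Lucia

Sorted by start: Yusuf, Dmitri, Declan, Lucia, Ingrid, Marcus, Aoife.
Dmitri starts after Yusuf ends; Yusuf is clear from here.
Declan starts after Dmitri ends; Dmitri is clear from here.
Lucia starts before Declan ends → Declan and Lucia overlap.
Ingrid starts after Declan ends; Declan is clear from here.
Ingrid starts before Lucia ends → Lucia and Ingrid overlap.
Marcus starts after Lucia ends; Lucia is clear from here.
Marcus starts after Ingrid ends; Ingrid is clear from here.
Aoife starts after Marcus ends.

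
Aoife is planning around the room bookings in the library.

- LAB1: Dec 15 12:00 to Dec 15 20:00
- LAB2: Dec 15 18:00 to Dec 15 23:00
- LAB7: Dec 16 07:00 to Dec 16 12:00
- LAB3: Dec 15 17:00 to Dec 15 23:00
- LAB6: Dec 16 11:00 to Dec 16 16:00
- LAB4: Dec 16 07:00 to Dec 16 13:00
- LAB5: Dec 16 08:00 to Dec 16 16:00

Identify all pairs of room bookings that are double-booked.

Sorted by start: LAB1, LAB3, LAB2, LAB4, LAB7, LAB5, LAB6.
LAB3 starts before LAB1 ends → LAB1 and LAB3 overlap.
LAB2 starts before LAB1 ends → LAB1 and LAB2 overlap.
LAB4 starts after LAB1 ends, so nothing later overlaps LAB1 either.
LAB2 starts before LAB3 ends → LAB3 and LAB2 overlap.
LAB4 starts after LAB3 ends, so nothing later overlaps LAB3 either.
LAB4 starts after LAB2 ends, so nothing later overlaps LAB2 either.
LAB7 starts before LAB4 ends → LAB4 and LAB7 overlap.
LAB5 starts before LAB4 ends → LAB4 and LAB5 overlap.
LAB6 starts before LAB4 ends → LAB4 and LAB6 overlap.
LAB5 starts before LAB7 ends → LAB7 and LAB5 overlap.
LAB6 starts before LAB7 ends → LAB7 and LAB6 overlap.
LAB6 starts before LAB5 ends → LAB5 and LAB6 overlap.

LAB1 & LAB2, LAB1 & LAB3, LAB2 & LAB3, LAB4 & LAB5, LAB4 & LAB6, LAB4 & LAB7, LAB5 & LAB6, LAB5 & LAB7, LAB6 & LAB7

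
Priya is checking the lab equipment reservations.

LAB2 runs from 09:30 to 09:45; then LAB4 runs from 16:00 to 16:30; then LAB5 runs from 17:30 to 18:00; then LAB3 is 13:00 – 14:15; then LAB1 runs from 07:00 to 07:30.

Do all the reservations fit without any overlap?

Sorted by start: LAB1, LAB2, LAB3, LAB4, LAB5.
LAB2 starts after LAB1 ends; LAB1 is clear from here.
LAB3 starts after LAB2 ends; LAB2 is clear from here.
LAB4 starts after LAB3 ends; LAB3 is clear from here.
LAB5 starts after LAB4 ends.
Every pair is clear; the schedule has no overlaps.

Yes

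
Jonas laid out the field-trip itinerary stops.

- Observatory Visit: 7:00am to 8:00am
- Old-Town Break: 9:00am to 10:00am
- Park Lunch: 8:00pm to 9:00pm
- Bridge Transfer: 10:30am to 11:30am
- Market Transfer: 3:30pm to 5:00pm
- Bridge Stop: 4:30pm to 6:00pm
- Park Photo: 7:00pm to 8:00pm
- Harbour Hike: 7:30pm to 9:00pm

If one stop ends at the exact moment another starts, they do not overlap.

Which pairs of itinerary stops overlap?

Bridge Stop & Market Transfer, Harbour Hike & Park Lunch, Harbour Hike & Park Photo

Sorted by start: Observatory Visit, Old-Town Break, Bridge Transfer, Market Transfer, Bridge Stop, Park Photo, Harbour Hike, Park Lunch.
Old-Town Break starts after Observatory Visit ends — done with Observatory Visit.
Bridge Transfer starts after Old-Town Break ends — done with Old-Town Break.
Market Transfer starts after Bridge Transfer ends — done with Bridge Transfer.
Bridge Stop starts before Market Transfer ends → Market Transfer and Bridge Stop overlap.
Park Photo starts after Market Transfer ends — done with Market Transfer.
Park Photo starts after Bridge Stop ends — done with Bridge Stop.
Harbour Hike starts before Park Photo ends → Park Photo and Harbour Hike overlap.
Park Lunch starts exactly when Park Photo ends (back-to-back, no overlap).
Park Lunch starts before Harbour Hike ends → Harbour Hike and Park Lunch overlap.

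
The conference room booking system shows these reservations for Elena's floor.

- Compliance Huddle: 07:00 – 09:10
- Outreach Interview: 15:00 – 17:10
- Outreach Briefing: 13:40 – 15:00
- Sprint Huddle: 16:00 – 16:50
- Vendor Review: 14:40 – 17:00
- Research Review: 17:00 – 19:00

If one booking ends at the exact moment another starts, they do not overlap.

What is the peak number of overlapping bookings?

3

Walk through starts and ends in time order (an end at T is processed before a start at T):
07:00 start Compliance Huddle → 1
09:10 end Compliance Huddle → 0
13:40 start Outreach Briefing → 1
14:40 start Vendor Review → 2
15:00 end Outreach Briefing → 1
15:00 start Outreach Interview → 2
16:00 start Sprint Huddle → 3
16:50 end Sprint Huddle → 2
17:00 end Vendor Review → 1
17:00 start Research Review → 2
17:10 end Outreach Interview → 1
19:00 end Research Review → 0
Peak is 3, at 16:00 (Outreach Interview, Sprint Huddle, Vendor Review).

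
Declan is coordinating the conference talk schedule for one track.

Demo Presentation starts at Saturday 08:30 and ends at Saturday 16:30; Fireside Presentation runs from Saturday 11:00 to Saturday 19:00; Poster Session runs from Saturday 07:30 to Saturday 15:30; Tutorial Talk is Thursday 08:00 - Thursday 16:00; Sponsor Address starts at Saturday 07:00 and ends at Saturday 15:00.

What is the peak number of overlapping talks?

Sort all start/end points and keep a running count:
Thursday 08:00 start Tutorial Talk → 1
Thursday 16:00 end Tutorial Talk → 0
Saturday 07:00 start Sponsor Address → 1
Saturday 07:30 start Poster Session → 2
Saturday 08:30 start Demo Presentation → 3
Saturday 11:00 start Fireside Presentation → 4
Saturday 15:00 end Sponsor Address → 3
Saturday 15:30 end Poster Session → 2
Saturday 16:30 end Demo Presentation → 1
Saturday 19:00 end Fireside Presentation → 0
Peak is 4, at Saturday 11:00 (Demo Presentation, Fireside Presentation, Poster Session, Sponsor Address).

4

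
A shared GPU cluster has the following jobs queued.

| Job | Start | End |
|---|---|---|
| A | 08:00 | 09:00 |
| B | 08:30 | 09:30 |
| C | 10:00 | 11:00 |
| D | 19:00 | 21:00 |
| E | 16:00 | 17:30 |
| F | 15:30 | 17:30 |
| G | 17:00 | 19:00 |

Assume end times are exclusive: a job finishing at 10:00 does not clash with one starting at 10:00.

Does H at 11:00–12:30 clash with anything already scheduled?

A: ends 09:00 at or before H starts 11:00 → clear.
B: ends 09:30 at or before H starts 11:00 → clear.
C: ends 11:00 at or before H starts 11:00 → clear.
F: starts 15:30 at or after H ends 12:30 → clear.
E: starts 16:00 at or after H ends 12:30 → clear.
G: starts 17:00 at or after H ends 12:30 → clear.
D: starts 19:00 at or after H ends 12:30 → clear.

No — it doesn't clash with anything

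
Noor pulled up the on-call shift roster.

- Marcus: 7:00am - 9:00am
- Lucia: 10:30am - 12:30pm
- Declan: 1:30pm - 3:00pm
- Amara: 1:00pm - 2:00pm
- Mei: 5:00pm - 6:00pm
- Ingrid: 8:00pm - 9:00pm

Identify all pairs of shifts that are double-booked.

Sorted by start: Marcus, Lucia, Amara, Declan, Mei, Ingrid.
Lucia starts after Marcus ends, so Marcus has no further overlaps.
Amara starts after Lucia ends, so Lucia has no further overlaps.
Declan starts before Amara ends → Amara and Declan overlap.
Mei starts after Amara ends, so Amara has no further overlaps.
Mei starts after Declan ends, so Declan has no further overlaps.
Ingrid starts after Mei ends.

Amara & Declan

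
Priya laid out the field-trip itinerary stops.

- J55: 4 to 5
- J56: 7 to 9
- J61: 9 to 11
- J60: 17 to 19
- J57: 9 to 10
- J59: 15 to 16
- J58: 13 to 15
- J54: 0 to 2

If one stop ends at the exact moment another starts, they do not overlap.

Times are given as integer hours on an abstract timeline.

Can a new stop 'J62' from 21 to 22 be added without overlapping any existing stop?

Yes — the slot is free

J54: ends 2 at or before J62 starts 21 → clear.
J55: ends 5 at or before J62 starts 21 → clear.
J56: ends 9 at or before J62 starts 21 → clear.
J57: ends 10 at or before J62 starts 21 → clear.
J61: ends 11 at or before J62 starts 21 → clear.
J58: ends 15 at or before J62 starts 21 → clear.
J59: ends 16 at or before J62 starts 21 → clear.
J60: ends 19 at or before J62 starts 21 → clear.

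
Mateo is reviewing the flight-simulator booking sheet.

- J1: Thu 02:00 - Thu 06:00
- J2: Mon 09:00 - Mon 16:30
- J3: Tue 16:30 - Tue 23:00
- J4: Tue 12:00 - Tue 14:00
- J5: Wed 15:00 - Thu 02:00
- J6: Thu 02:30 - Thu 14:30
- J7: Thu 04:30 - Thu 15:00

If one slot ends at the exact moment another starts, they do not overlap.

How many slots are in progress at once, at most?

Sort all start/end points and keep a running count:
Mon 09:00 start J2 → 1
Mon 16:30 end J2 → 0
Tue 12:00 start J4 → 1
Tue 14:00 end J4 → 0
Tue 16:30 start J3 → 1
Tue 23:00 end J3 → 0
Wed 15:00 start J5 → 1
Thu 02:00 end J5 → 0
Thu 02:00 start J1 → 1
Thu 02:30 start J6 → 2
Thu 04:30 start J7 → 3
Thu 06:00 end J1 → 2
Thu 14:30 end J6 → 1
Thu 15:00 end J7 → 0
Peak is 3, at Thu 04:30 (J1, J6, J7).

3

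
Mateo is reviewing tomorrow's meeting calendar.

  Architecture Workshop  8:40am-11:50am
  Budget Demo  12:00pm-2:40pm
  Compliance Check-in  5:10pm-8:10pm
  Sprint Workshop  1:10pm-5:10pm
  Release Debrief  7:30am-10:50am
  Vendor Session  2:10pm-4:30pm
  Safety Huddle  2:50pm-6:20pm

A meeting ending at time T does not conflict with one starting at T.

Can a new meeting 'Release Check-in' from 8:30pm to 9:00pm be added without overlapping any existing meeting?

Release Debrief: ends 10:50am at or before Release Check-in starts 8:30pm → clear.
Architecture Workshop: ends 11:50am at or before Release Check-in starts 8:30pm → clear.
Budget Demo: ends 2:40pm at or before Release Check-in starts 8:30pm → clear.
Sprint Workshop: ends 5:10pm at or before Release Check-in starts 8:30pm → clear.
Vendor Session: ends 4:30pm at or before Release Check-in starts 8:30pm → clear.
Safety Huddle: ends 6:20pm at or before Release Check-in starts 8:30pm → clear.
Compliance Check-in: ends 8:10pm at or before Release Check-in starts 8:30pm → clear.

Yes — the slot is free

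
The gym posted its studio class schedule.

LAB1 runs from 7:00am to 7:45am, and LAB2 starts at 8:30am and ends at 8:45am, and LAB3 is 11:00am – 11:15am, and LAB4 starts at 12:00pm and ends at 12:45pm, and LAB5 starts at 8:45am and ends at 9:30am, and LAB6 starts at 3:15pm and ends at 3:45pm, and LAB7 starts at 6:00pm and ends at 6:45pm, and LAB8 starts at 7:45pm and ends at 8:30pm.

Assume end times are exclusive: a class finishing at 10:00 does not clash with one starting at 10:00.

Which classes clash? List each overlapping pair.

Sorted by start: LAB1, LAB2, LAB5, LAB3, LAB4, LAB6, LAB7, LAB8.
LAB2 starts after LAB1 ends — done with LAB1.
LAB5 starts exactly when LAB2 ends (back-to-back, no overlap) — done with LAB2.
LAB3 starts after LAB5 ends — done with LAB5.
LAB4 starts after LAB3 ends — done with LAB3.
LAB6 starts after LAB4 ends — done with LAB4.
LAB7 starts after LAB6 ends — done with LAB6.
LAB8 starts after LAB7 ends.

no conflicts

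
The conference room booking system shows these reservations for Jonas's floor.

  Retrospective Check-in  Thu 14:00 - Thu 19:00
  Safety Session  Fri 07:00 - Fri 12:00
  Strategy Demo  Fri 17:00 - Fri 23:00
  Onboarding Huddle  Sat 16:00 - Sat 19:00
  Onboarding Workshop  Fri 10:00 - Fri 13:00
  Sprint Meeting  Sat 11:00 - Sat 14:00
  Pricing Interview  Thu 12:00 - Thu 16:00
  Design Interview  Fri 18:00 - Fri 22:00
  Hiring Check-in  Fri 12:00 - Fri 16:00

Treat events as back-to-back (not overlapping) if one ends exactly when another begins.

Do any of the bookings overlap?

Yes

Check each pair: they overlap iff neither finishes before the other starts.
Sorted by start: Pricing Interview, Retrospective Check-in, Safety Session, Onboarding Workshop, Hiring Check-in, Strategy Demo, Design Interview, Sprint Meeting, Onboarding Huddle.
Retrospective Check-in starts before Pricing Interview ends → Pricing Interview and Retrospective Check-in overlap.
That's a conflict, so the schedule is not conflict-free.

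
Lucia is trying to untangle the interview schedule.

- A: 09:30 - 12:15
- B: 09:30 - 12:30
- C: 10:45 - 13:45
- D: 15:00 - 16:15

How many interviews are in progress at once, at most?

3

Sort all start/end points and keep a running count:
09:30 start A → 1
09:30 start B → 2
10:45 start C → 3
12:15 end A → 2
12:30 end B → 1
13:45 end C → 0
15:00 start D → 1
16:15 end D → 0
Peak is 3, at 10:45 (A, B, C).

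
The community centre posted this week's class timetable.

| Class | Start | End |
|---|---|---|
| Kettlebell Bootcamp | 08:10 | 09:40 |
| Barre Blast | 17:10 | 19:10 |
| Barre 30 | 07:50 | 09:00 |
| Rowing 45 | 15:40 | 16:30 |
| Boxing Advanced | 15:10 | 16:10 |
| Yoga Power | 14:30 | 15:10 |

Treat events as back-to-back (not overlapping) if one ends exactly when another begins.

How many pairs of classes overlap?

Sorted by start: Barre 30, Kettlebell Bootcamp, Yoga Power, Boxing Advanced, Rowing 45, Barre Blast.
Kettlebell Bootcamp starts before Barre 30 ends → Barre 30 and Kettlebell Bootcamp overlap.
Yoga Power starts after Barre 30 ends, so Barre 30 has no further overlaps.
Yoga Power starts after Kettlebell Bootcamp ends, so Kettlebell Bootcamp has no further overlaps.
Boxing Advanced starts exactly when Yoga Power ends (back-to-back, no overlap), so Yoga Power has no further overlaps.
Rowing 45 starts before Boxing Advanced ends → Boxing Advanced and Rowing 45 overlap.
Barre Blast starts after Boxing Advanced ends.
Barre Blast starts after Rowing 45 ends.
Overlapping pairs: Barre 30 & Kettlebell Bootcamp, Boxing Advanced & Rowing 45 — 2 in total.

2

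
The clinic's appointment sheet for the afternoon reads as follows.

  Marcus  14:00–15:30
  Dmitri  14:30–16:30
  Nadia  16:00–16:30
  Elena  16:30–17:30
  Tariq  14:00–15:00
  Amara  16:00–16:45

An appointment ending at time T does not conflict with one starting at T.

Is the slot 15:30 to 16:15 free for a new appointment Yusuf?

Marcus: ends 15:30 at or before Yusuf starts 15:30 → clear.
Tariq: ends 15:00 at or before Yusuf starts 15:30 → clear.
Dmitri: starts 14:30 before Yusuf ends 16:15, and ends 16:30 after Yusuf starts 15:30 → overlap.
Amara: starts 16:00 before Yusuf ends 16:15, and ends 16:45 after Yusuf starts 15:30 → overlap.
Nadia: starts 16:00 before Yusuf ends 16:15, and ends 16:30 after Yusuf starts 15:30 → overlap.
Elena: starts 16:30 at or after Yusuf ends 16:15 → clear.
Yusuf overlaps Amara, Dmitri, Nadia.

No — it overlaps Amara, Dmitri, Nadia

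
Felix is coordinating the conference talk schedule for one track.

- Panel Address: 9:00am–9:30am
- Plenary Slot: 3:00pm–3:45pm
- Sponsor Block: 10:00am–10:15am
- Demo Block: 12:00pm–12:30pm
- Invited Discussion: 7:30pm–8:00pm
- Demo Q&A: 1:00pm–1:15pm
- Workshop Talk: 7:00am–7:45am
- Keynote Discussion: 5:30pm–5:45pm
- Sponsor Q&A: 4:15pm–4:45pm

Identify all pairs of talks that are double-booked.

Two intervals overlap when each starts before the other ends.
Sorted by start: Workshop Talk, Panel Address, Sponsor Block, Demo Block, Demo Q&A, Plenary Slot, Sponsor Q&A, Keynote Discussion, Invited Discussion.
Panel Address starts after Workshop Talk ends, so nothing later overlaps Workshop Talk either.
Sponsor Block starts after Panel Address ends, so nothing later overlaps Panel Address either.
Demo Block starts after Sponsor Block ends, so nothing later overlaps Sponsor Block either.
Demo Q&A starts after Demo Block ends, so nothing later overlaps Demo Block either.
Plenary Slot starts after Demo Q&A ends, so nothing later overlaps Demo Q&A either.
Sponsor Q&A starts after Plenary Slot ends, so nothing later overlaps Plenary Slot either.
Keynote Discussion starts after Sponsor Q&A ends, so nothing later overlaps Sponsor Q&A either.
Invited Discussion starts after Keynote Discussion ends.

no conflicts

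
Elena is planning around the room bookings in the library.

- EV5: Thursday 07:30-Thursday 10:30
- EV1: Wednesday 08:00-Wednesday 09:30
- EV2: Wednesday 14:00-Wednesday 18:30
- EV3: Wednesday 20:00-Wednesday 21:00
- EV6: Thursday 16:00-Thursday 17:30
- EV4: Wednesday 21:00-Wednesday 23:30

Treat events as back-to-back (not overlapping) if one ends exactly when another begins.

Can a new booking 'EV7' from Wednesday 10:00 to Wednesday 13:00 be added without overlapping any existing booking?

EV1: ends Wednesday 09:30 at or before EV7 starts Wednesday 10:00 → clear.
EV2: starts Wednesday 14:00 at or after EV7 ends Wednesday 13:00 → clear.
EV3: starts Wednesday 20:00 at or after EV7 ends Wednesday 13:00 → clear.
EV4: starts Wednesday 21:00 at or after EV7 ends Wednesday 13:00 → clear.
EV5: starts Thursday 07:30 at or after EV7 ends Wednesday 13:00 → clear.
EV6: starts Thursday 16:00 at or after EV7 ends Wednesday 13:00 → clear.

Yes — the slot is free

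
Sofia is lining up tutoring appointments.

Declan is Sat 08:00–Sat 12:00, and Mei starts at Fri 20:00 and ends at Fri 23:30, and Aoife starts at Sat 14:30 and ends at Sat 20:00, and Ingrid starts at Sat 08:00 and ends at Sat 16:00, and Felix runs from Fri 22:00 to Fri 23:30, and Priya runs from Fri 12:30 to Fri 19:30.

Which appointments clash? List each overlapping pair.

Aoife & Ingrid, Declan & Ingrid, Felix & Mei

Sorted by start: Priya, Mei, Felix, Declan, Ingrid, Aoife.
Mei starts after Priya ends — done with Priya.
Felix starts before Mei ends → Mei and Felix overlap.
Declan starts after Mei ends — done with Mei.
Declan starts after Felix ends — done with Felix.
Ingrid starts before Declan ends → Declan and Ingrid overlap.
Aoife starts after Declan ends.
Aoife starts before Ingrid ends → Ingrid and Aoife overlap.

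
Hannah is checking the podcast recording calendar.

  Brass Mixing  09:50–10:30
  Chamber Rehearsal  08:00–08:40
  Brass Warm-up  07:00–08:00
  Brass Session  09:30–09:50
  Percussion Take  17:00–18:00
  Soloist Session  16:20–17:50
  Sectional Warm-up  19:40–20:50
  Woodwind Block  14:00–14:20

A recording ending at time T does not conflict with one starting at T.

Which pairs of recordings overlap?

Percussion Take & Soloist Session

Two intervals overlap when each starts before the other ends.
Sorted by start: Brass Warm-up, Chamber Rehearsal, Brass Session, Brass Mixing, Woodwind Block, Soloist Session, Percussion Take, Sectional Warm-up.
Chamber Rehearsal starts exactly when Brass Warm-up ends (back-to-back, no overlap), so nothing later overlaps Brass Warm-up either.
Brass Session starts after Chamber Rehearsal ends, so nothing later overlaps Chamber Rehearsal either.
Brass Mixing starts exactly when Brass Session ends (back-to-back, no overlap), so nothing later overlaps Brass Session either.
Woodwind Block starts after Brass Mixing ends, so nothing later overlaps Brass Mixing either.
Soloist Session starts after Woodwind Block ends, so nothing later overlaps Woodwind Block either.
Percussion Take starts before Soloist Session ends → Soloist Session and Percussion Take overlap.
Sectional Warm-up starts after Soloist Session ends.
Sectional Warm-up starts after Percussion Take ends.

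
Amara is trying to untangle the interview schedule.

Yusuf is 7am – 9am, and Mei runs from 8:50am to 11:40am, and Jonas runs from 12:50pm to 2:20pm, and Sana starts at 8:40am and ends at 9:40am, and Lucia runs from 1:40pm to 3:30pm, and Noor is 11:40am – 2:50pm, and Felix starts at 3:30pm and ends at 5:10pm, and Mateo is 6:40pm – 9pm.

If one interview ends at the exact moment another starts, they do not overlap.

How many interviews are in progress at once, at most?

Sort all start/end points and keep a running count:
7am start Yusuf → 1
8:40am start Sana → 2
8:50am start Mei → 3
9am end Yusuf → 2
9:40am end Sana → 1
11:40am end Mei → 0
11:40am start Noor → 1
12:50pm start Jonas → 2
1:40pm start Lucia → 3
2:20pm end Jonas → 2
2:50pm end Noor → 1
3:30pm end Lucia → 0
3:30pm start Felix → 1
5:10pm end Felix → 0
6:40pm start Mateo → 1
9pm end Mateo → 0
Peak is 3, at 8:50am (Mei, Sana, Yusuf).

3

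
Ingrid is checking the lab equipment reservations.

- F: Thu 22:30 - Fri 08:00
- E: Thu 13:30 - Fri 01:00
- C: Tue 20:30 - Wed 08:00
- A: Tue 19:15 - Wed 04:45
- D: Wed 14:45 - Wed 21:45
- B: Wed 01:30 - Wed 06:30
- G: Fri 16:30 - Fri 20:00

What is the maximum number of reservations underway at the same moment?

Sort all start/end points and keep a running count:
Tue 19:15 start A → 1
Tue 20:30 start C → 2
Wed 01:30 start B → 3
Wed 04:45 end A → 2
Wed 06:30 end B → 1
Wed 08:00 end C → 0
Wed 14:45 start D → 1
Wed 21:45 end D → 0
Thu 13:30 start E → 1
Thu 22:30 start F → 2
Fri 01:00 end E → 1
Fri 08:00 end F → 0
Fri 16:30 start G → 1
Fri 20:00 end G → 0
Peak is 3, at Wed 01:30 (A, B, C).

3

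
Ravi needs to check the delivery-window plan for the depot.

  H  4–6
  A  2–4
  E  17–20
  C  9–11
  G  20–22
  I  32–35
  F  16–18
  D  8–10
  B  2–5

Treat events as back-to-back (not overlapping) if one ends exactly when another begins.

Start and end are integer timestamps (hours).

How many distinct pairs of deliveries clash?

Check each pair: they overlap iff neither finishes before the other starts.
Sorted by start: A, B, H, D, C, F, E, G, I.
B starts before A ends → A and B overlap.
H starts exactly when A ends (back-to-back, no overlap), so A has no further overlaps.
H starts before B ends → B and H overlap.
D starts after B ends, so B has no further overlaps.
D starts after H ends, so H has no further overlaps.
C starts before D ends → D and C overlap.
F starts after D ends, so D has no further overlaps.
F starts after C ends, so C has no further overlaps.
E starts before F ends → F and E overlap.
G starts after F ends, so F has no further overlaps.
G starts exactly when E ends (back-to-back, no overlap), so E has no further overlaps.
I starts after G ends.
Overlapping pairs: A & B, B & H, C & D, E & F — 4 in total.

4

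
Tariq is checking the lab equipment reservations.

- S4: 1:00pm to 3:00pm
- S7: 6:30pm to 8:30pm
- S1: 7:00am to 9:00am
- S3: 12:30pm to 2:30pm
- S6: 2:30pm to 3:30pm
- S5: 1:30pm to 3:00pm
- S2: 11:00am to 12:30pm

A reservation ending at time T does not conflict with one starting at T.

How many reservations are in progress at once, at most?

3

Sweep the timeline, counting +1 at each start and −1 at each end (ends before starts at a tie):
7:00am start S1 → 1
9:00am end S1 → 0
11:00am start S2 → 1
12:30pm end S2 → 0
12:30pm start S3 → 1
1:00pm start S4 → 2
1:30pm start S5 → 3
2:30pm end S3 → 2
2:30pm start S6 → 3
3:00pm end S4 → 2
3:00pm end S5 → 1
3:30pm end S6 → 0
6:30pm start S7 → 1
8:30pm end S7 → 0
Peak is 3, at 1:30pm (S3, S4, S5).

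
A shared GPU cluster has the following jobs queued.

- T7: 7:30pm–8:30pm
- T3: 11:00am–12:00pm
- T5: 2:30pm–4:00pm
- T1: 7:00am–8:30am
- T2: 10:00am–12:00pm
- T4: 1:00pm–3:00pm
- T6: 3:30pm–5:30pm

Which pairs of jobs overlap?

T2 & T3, T4 & T5, T5 & T6

Sorted by start: T1, T2, T3, T4, T5, T6, T7.
T2 starts after T1 ends; T1 is clear from here.
T3 starts before T2 ends → T2 and T3 overlap.
T4 starts after T2 ends; T2 is clear from here.
T4 starts after T3 ends; T3 is clear from here.
T5 starts before T4 ends → T4 and T5 overlap.
T6 starts after T4 ends; T4 is clear from here.
T6 starts before T5 ends → T5 and T6 overlap.
T7 starts after T5 ends.
T7 starts after T6 ends.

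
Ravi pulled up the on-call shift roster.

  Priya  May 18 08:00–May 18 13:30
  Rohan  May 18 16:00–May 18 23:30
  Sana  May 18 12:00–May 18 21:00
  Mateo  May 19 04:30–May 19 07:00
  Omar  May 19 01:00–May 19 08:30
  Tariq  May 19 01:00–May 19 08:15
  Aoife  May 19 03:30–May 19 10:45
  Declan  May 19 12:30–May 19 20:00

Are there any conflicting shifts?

Sorted by start: Priya, Sana, Rohan, Omar, Tariq, Aoife, Mateo, Declan.
Sana starts before Priya ends → Priya and Sana overlap.
That's a conflict, so the schedule is not conflict-free.

Yes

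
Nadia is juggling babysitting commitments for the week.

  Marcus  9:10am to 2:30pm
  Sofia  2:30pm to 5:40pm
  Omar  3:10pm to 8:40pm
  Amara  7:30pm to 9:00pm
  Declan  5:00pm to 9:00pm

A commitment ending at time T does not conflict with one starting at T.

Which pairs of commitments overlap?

Amara & Declan, Amara & Omar, Declan & Omar, Declan & Sofia, Omar & Sofia

Check each pair: they overlap iff neither finishes before the other starts.
Sorted by start: Marcus, Sofia, Omar, Declan, Amara.
Sofia starts exactly when Marcus ends (back-to-back, no overlap), so nothing later overlaps Marcus either.
Omar starts before Sofia ends → Sofia and Omar overlap.
Declan starts before Sofia ends → Sofia and Declan overlap.
Amara starts after Sofia ends.
Declan starts before Omar ends → Omar and Declan overlap.
Amara starts before Omar ends → Omar and Amara overlap.
Amara starts before Declan ends → Declan and Amara overlap.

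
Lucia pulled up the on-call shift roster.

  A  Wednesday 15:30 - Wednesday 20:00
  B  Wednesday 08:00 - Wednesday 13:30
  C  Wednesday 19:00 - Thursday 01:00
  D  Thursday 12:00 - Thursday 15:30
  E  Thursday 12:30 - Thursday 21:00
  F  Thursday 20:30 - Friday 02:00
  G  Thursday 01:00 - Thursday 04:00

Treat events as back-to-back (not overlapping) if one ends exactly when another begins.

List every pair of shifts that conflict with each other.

A & C, D & E, E & F

Sorted by start: B, A, C, G, D, E, F.
A starts after B ends, so B has no further overlaps.
C starts before A ends → A and C overlap.
G starts after A ends, so A has no further overlaps.
G starts exactly when C ends (back-to-back, no overlap), so C has no further overlaps.
D starts after G ends, so G has no further overlaps.
E starts before D ends → D and E overlap.
F starts after D ends.
F starts before E ends → E and F overlap.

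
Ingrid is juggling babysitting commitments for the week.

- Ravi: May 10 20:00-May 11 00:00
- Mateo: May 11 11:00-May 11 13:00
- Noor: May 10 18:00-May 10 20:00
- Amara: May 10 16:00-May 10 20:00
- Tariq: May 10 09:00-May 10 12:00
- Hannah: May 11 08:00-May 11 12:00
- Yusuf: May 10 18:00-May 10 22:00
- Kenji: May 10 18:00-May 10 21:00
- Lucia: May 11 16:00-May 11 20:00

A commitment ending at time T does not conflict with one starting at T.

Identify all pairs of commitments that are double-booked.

Sorted by start: Tariq, Amara, Yusuf, Kenji, Noor, Ravi, Hannah, Mateo, Lucia.
Amara starts after Tariq ends — done with Tariq.
Yusuf starts before Amara ends → Amara and Yusuf overlap.
Kenji starts before Amara ends → Amara and Kenji overlap.
Noor starts before Amara ends → Amara and Noor overlap.
Ravi starts exactly when Amara ends (back-to-back, no overlap) — done with Amara.
Kenji starts before Yusuf ends → Yusuf and Kenji overlap.
Noor starts before Yusuf ends → Yusuf and Noor overlap.
Ravi starts before Yusuf ends → Yusuf and Ravi overlap.
Hannah starts after Yusuf ends — done with Yusuf.
Noor starts before Kenji ends → Kenji and Noor overlap.
Ravi starts before Kenji ends → Kenji and Ravi overlap.
Hannah starts after Kenji ends — done with Kenji.
Ravi starts exactly when Noor ends (back-to-back, no overlap) — done with Noor.
Hannah starts after Ravi ends — done with Ravi.
Mateo starts before Hannah ends → Hannah and Mateo overlap.
Lucia starts after Hannah ends.
Lucia starts after Mateo ends.

Amara & Kenji, Amara & Noor, Amara & Yusuf, Hannah & Mateo, Kenji & Noor, Kenji & Ravi, Kenji & Yusuf, Noor & Yusuf, Ravi & Yusuf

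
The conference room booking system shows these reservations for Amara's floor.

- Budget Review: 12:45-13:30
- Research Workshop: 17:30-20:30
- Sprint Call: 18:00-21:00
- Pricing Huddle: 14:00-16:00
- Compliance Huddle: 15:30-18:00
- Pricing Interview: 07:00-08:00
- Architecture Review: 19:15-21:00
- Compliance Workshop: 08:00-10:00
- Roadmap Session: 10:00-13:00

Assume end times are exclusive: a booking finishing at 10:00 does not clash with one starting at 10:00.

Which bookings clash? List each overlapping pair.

Architecture Review & Research Workshop, Architecture Review & Sprint Call, Budget Review & Roadmap Session, Compliance Huddle & Pricing Huddle, Compliance Huddle & Research Workshop, Research Workshop & Sprint Call

Sorted by start: Pricing Interview, Compliance Workshop, Roadmap Session, Budget Review, Pricing Huddle, Compliance Huddle, Research Workshop, Sprint Call, Architecture Review.
Compliance Workshop starts exactly when Pricing Interview ends (back-to-back, no overlap), so Pricing Interview has no further overlaps.
Roadmap Session starts exactly when Compliance Workshop ends (back-to-back, no overlap), so Compliance Workshop has no further overlaps.
Budget Review starts before Roadmap Session ends → Roadmap Session and Budget Review overlap.
Pricing Huddle starts after Roadmap Session ends, so Roadmap Session has no further overlaps.
Pricing Huddle starts after Budget Review ends, so Budget Review has no further overlaps.
Compliance Huddle starts before Pricing Huddle ends → Pricing Huddle and Compliance Huddle overlap.
Research Workshop starts after Pricing Huddle ends, so Pricing Huddle has no further overlaps.
Research Workshop starts before Compliance Huddle ends → Compliance Huddle and Research Workshop overlap.
Sprint Call starts exactly when Compliance Huddle ends (back-to-back, no overlap), so Compliance Huddle has no further overlaps.
Sprint Call starts before Research Workshop ends → Research Workshop and Sprint Call overlap.
Architecture Review starts before Research Workshop ends → Research Workshop and Architecture Review overlap.
Architecture Review starts before Sprint Call ends → Sprint Call and Architecture Review overlap.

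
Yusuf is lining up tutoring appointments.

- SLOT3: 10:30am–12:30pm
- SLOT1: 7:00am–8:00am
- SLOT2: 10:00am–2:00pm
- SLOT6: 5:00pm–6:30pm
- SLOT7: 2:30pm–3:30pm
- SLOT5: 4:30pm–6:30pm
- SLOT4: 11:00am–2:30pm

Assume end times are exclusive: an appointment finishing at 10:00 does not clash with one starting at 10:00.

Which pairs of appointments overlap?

SLOT2 & SLOT3, SLOT2 & SLOT4, SLOT3 & SLOT4, SLOT5 & SLOT6

Sorted by start: SLOT1, SLOT2, SLOT3, SLOT4, SLOT7, SLOT5, SLOT6.
SLOT2 starts after SLOT1 ends — done with SLOT1.
SLOT3 starts before SLOT2 ends → SLOT2 and SLOT3 overlap.
SLOT4 starts before SLOT2 ends → SLOT2 and SLOT4 overlap.
SLOT7 starts after SLOT2 ends — done with SLOT2.
SLOT4 starts before SLOT3 ends → SLOT3 and SLOT4 overlap.
SLOT7 starts after SLOT3 ends — done with SLOT3.
SLOT7 starts exactly when SLOT4 ends (back-to-back, no overlap) — done with SLOT4.
SLOT5 starts after SLOT7 ends — done with SLOT7.
SLOT6 starts before SLOT5 ends → SLOT5 and SLOT6 overlap.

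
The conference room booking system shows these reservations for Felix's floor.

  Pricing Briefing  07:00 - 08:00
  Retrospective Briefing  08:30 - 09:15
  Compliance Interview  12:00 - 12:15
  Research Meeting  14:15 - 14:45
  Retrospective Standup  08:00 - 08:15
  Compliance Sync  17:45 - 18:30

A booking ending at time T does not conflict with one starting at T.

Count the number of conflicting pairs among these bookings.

Check each pair: they overlap iff neither finishes before the other starts.
Sorted by start: Pricing Briefing, Retrospective Standup, Retrospective Briefing, Compliance Interview, Research Meeting, Compliance Sync.
Retrospective Standup starts exactly when Pricing Briefing ends (back-to-back, no overlap) — done with Pricing Briefing.
Retrospective Briefing starts after Retrospective Standup ends — done with Retrospective Standup.
Compliance Interview starts after Retrospective Briefing ends — done with Retrospective Briefing.
Research Meeting starts after Compliance Interview ends — done with Compliance Interview.
Compliance Sync starts after Research Meeting ends.
No pair overlaps.

0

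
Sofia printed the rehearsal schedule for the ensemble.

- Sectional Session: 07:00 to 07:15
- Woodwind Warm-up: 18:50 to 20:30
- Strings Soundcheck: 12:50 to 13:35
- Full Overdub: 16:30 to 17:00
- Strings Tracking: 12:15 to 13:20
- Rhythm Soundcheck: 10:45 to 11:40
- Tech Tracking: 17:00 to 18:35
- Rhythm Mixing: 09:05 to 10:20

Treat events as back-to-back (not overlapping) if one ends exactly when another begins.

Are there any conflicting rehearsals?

Check each pair: they overlap iff neither finishes before the other starts.
Sorted by start: Sectional Session, Rhythm Mixing, Rhythm Soundcheck, Strings Tracking, Strings Soundcheck, Full Overdub, Tech Tracking, Woodwind Warm-up.
Rhythm Mixing starts after Sectional Session ends; Sectional Session is clear from here.
Rhythm Soundcheck starts after Rhythm Mixing ends; Rhythm Mixing is clear from here.
Strings Tracking starts after Rhythm Soundcheck ends; Rhythm Soundcheck is clear from here.
Strings Soundcheck starts before Strings Tracking ends → Strings Tracking and Strings Soundcheck overlap.
That's a conflict, so the schedule is not conflict-free.

Yes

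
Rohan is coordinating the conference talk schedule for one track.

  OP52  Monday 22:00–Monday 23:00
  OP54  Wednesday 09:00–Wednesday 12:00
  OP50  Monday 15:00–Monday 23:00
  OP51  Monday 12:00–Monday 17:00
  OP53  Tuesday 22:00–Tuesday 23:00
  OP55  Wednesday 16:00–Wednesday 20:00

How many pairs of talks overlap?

Check each pair: they overlap iff neither finishes before the other starts.
Sorted by start: OP51, OP50, OP52, OP53, OP54, OP55.
OP50 starts before OP51 ends → OP51 and OP50 overlap.
OP52 starts after OP51 ends — done with OP51.
OP52 starts before OP50 ends → OP50 and OP52 overlap.
OP53 starts after OP50 ends — done with OP50.
OP53 starts after OP52 ends — done with OP52.
OP54 starts after OP53 ends — done with OP53.
OP55 starts after OP54 ends.
Overlapping pairs: OP50 & OP51, OP50 & OP52 — 2 in total.

2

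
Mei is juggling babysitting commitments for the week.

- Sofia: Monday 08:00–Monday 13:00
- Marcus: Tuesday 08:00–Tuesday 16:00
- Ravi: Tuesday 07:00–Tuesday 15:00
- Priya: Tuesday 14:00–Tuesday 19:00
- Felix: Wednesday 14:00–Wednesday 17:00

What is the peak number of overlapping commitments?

Sweep the timeline, counting +1 at each start and −1 at each end (ends before starts at a tie):
Monday 08:00 start Sofia → 1
Monday 13:00 end Sofia → 0
Tuesday 07:00 start Ravi → 1
Tuesday 08:00 start Marcus → 2
Tuesday 14:00 start Priya → 3
Tuesday 15:00 end Ravi → 2
Tuesday 16:00 end Marcus → 1
Tuesday 19:00 end Priya → 0
Wednesday 14:00 start Felix → 1
Wednesday 17:00 end Felix → 0
Peak is 3, at Tuesday 14:00 (Marcus, Priya, Ravi).

3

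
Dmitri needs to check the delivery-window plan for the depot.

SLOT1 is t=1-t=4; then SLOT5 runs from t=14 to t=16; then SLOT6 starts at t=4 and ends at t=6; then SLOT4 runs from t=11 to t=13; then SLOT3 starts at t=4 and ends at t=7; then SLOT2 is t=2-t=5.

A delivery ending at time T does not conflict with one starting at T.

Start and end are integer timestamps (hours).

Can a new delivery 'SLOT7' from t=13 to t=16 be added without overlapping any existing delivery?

SLOT1: ends t=4 at or before SLOT7 starts t=13 → clear.
SLOT2: ends t=5 at or before SLOT7 starts t=13 → clear.
SLOT3: ends t=7 at or before SLOT7 starts t=13 → clear.
SLOT6: ends t=6 at or before SLOT7 starts t=13 → clear.
SLOT4: ends t=13 at or before SLOT7 starts t=13 → clear.
SLOT5: starts t=14 before SLOT7 ends t=16, and ends t=16 after SLOT7 starts t=13 → overlap.
SLOT7 overlaps SLOT5.

No — it overlaps SLOT5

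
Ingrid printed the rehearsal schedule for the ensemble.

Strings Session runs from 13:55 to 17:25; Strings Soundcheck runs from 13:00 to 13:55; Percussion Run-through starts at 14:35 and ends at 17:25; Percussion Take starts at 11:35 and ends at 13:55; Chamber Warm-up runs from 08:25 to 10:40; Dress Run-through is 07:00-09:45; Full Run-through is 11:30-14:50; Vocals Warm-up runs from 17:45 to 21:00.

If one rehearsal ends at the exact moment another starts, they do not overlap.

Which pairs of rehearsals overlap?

Chamber Warm-up & Dress Run-through, Full Run-through & Percussion Run-through, Full Run-through & Percussion Take, Full Run-through & Strings Session, Full Run-through & Strings Soundcheck, Percussion Run-through & Strings Session, Percussion Take & Strings Soundcheck

Sorted by start: Dress Run-through, Chamber Warm-up, Full Run-through, Percussion Take, Strings Soundcheck, Strings Session, Percussion Run-through, Vocals Warm-up.
Chamber Warm-up starts before Dress Run-through ends → Dress Run-through and Chamber Warm-up overlap.
Full Run-through starts after Dress Run-through ends, so nothing later overlaps Dress Run-through either.
Full Run-through starts after Chamber Warm-up ends, so nothing later overlaps Chamber Warm-up either.
Percussion Take starts before Full Run-through ends → Full Run-through and Percussion Take overlap.
Strings Soundcheck starts before Full Run-through ends → Full Run-through and Strings Soundcheck overlap.
Strings Session starts before Full Run-through ends → Full Run-through and Strings Session overlap.
Percussion Run-through starts before Full Run-through ends → Full Run-through and Percussion Run-through overlap.
Vocals Warm-up starts after Full Run-through ends.
Strings Soundcheck starts before Percussion Take ends → Percussion Take and Strings Soundcheck overlap.
Strings Session starts exactly when Percussion Take ends (back-to-back, no overlap), so nothing later overlaps Percussion Take either.
Strings Session starts exactly when Strings Soundcheck ends (back-to-back, no overlap), so nothing later overlaps Strings Soundcheck either.
Percussion Run-through starts before Strings Session ends → Strings Session and Percussion Run-through overlap.
Vocals Warm-up starts after Strings Session ends.
Vocals Warm-up starts after Percussion Run-through ends.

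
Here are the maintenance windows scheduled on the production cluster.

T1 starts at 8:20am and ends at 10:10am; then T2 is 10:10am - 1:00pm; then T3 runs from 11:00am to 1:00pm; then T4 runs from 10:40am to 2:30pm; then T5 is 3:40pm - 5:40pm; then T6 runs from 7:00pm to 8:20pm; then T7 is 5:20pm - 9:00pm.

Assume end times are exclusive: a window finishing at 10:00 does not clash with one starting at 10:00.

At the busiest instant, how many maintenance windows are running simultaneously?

3

Sort all start/end points and keep a running count:
8:20am start T1 → 1
10:10am end T1 → 0
10:10am start T2 → 1
10:40am start T4 → 2
11:00am start T3 → 3
1:00pm end T2 → 2
1:00pm end T3 → 1
2:30pm end T4 → 0
3:40pm start T5 → 1
5:20pm start T7 → 2
5:40pm end T5 → 1
7:00pm start T6 → 2
8:20pm end T6 → 1
9:00pm end T7 → 0
Peak is 3, at 11:00am (T2, T3, T4).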